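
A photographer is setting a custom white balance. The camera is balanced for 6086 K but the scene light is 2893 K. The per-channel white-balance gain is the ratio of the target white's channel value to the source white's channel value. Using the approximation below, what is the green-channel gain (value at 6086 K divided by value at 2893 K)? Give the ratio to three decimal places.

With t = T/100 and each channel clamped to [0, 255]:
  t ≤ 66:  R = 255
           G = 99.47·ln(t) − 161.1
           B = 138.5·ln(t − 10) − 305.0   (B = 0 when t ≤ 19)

At 2893 K (t = 28.93):
  G = 99.47·ln 28.93 − 161.1 = 99.47·3.3649 − 161.1 = 173.605.
At 6086 K (t = 60.86):
  G = 99.47·ln 60.86 − 161.1 = 99.47·4.1086 − 161.1 = 247.580.
Gain = 247.580 / 173.605 = 1.4261 → 1.426.

1.426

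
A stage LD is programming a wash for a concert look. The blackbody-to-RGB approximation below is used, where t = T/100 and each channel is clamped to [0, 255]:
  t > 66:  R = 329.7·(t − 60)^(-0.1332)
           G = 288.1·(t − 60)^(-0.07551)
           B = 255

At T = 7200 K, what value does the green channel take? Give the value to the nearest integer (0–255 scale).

239

t = 7200/100 = 72; the t > 66 branch applies.
G = 288.1·(72 − 60)^(-0.07551) = 288.1·12^(-0.07551) = 288.1·0.82892 = 238.811.
Rounded: 239.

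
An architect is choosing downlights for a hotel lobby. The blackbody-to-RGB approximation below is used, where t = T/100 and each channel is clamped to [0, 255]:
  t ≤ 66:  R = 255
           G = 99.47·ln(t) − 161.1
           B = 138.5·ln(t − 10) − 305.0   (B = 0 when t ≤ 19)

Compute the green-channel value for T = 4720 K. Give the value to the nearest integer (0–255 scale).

222

t = 4720/100 = 47.2; the t ≤ 66 branch applies.
G = 99.47·ln 47.2 − 161.1 = 99.47·3.8544 − 161.1 = 222.297.
Rounded: 222.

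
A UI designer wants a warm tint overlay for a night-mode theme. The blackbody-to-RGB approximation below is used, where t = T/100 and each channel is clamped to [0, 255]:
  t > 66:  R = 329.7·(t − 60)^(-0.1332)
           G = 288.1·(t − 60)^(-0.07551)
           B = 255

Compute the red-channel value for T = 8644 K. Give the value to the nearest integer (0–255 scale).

t = 8644/100 = 86.44; the t > 66 branch applies.
R = 329.7·(86.44 − 60)^(-0.1332) = 329.7·26.44^(-0.1332) = 329.7·0.64648 = 213.144.
Rounded: 213.

213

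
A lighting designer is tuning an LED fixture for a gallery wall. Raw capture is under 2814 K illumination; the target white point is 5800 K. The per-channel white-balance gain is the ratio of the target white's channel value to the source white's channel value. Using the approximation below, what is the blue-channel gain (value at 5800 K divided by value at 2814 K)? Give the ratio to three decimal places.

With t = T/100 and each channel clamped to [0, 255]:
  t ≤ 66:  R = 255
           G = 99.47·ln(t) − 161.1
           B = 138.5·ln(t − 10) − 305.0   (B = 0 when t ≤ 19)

2.398

At 2814 K (t = 28.14):
  B = 138.5·ln(28.14 − 10) − 305.0 = 138.5·ln 18.14 − 305.0 = 138.5·2.8981 − 305.0 = 96.390.
At 5800 K (t = 58):
  B = 138.5·ln(58 − 10) − 305.0 = 138.5·ln 48 − 305.0 = 138.5·3.8712 − 305.0 = 231.161.
Gain = 231.161 / 96.390 = 2.3982 → 2.398.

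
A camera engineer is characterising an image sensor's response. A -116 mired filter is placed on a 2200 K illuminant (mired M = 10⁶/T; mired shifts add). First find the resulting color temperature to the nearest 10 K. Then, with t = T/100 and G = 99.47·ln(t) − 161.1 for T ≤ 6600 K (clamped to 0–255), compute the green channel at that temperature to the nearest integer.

176

M_in = 10⁶/2200 = 454.55; M_out = 454.55 + (-116) = 338.55.
T_out = 10⁶/338.55 = 2953.8 K → 2950 K; t = 29.5.
G = 99.47·ln 29.5 − 161.1 = 99.47·3.3844 − 161.1 = 175.545.
Rounded: 176.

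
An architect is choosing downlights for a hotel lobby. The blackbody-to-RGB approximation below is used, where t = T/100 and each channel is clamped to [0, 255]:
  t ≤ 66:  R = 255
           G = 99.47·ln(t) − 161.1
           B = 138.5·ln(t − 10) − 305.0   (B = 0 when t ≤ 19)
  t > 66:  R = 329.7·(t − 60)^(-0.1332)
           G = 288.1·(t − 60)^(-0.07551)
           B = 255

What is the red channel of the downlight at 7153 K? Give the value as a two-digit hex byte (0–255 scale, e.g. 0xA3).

t = 7153/100 = 71.53; the t > 66 branch applies.
R = 329.7·(71.53 − 60)^(-0.1332) = 329.7·11.53^(-0.1332) = 329.7·0.72205 = 238.058.
Rounded: 238; in hex, 0xEE.

0xEE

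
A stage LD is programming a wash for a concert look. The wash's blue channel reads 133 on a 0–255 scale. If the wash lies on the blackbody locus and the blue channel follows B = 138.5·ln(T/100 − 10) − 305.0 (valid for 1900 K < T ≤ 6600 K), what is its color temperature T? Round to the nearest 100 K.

ln(t − 10) = (133 + 305.0) / 138.5 = 3.1625.
t − 10 = e^3.1625 = 23.629, so t = 33.629.
T = 100·t = 3363 K → 3400 K to the nearest 100 K.

3400 K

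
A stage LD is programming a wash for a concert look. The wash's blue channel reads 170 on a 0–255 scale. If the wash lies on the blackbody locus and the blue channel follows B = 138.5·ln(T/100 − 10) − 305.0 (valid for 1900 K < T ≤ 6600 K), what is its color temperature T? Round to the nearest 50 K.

ln(t − 10) = (170 + 305.0) / 138.5 = 3.4296.
t − 10 = e^3.4296 = 30.864, so t = 40.864.
T = 100·t = 4086 K → 4100 K to the nearest 50 K.

4100 K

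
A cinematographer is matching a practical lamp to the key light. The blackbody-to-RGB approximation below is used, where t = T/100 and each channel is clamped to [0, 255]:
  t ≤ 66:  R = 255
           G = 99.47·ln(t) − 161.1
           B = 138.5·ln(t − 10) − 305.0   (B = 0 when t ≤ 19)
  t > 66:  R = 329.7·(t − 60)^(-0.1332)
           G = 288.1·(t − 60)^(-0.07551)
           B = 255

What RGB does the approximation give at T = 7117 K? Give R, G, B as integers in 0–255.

t = 7117/100 = 71.17; the t > 66 branch applies.
R = 329.7·(71.17 − 60)^(-0.1332) = 329.7·11.17^(-0.1332) = 329.7·0.72510 = 239.066.
G = 288.1·(71.17 − 60)^(-0.07551) = 288.1·11.17^(-0.07551) = 288.1·0.83342 = 240.107.
B = 255 by definition for t > 66.
Rounded: (239, 240, 255).

R=239, G=240, B=255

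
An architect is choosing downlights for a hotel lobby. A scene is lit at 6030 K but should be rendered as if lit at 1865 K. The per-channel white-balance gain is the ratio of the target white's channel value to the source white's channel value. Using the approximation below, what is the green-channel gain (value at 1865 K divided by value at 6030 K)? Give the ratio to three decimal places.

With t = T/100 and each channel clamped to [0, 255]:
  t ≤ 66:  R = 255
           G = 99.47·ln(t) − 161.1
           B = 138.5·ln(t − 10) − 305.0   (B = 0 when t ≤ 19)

0.527

At 6030 K (t = 60.3):
  G = 99.47·ln 60.3 − 161.1 = 99.47·4.0993 − 161.1 = 246.661.
At 1865 K (t = 18.65):
  G = 99.47·ln 18.65 − 161.1 = 99.47·2.9258 − 161.1 = 129.934.
Gain = 129.934 / 246.661 = 0.5268 → 0.527.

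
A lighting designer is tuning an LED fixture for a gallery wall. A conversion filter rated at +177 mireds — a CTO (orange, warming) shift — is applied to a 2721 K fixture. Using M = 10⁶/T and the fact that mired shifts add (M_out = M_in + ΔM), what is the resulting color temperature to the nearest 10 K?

M_in = 10⁶/2721 = 367.51 mireds.
M_out = 367.51 + (+177) = 544.51 mireds.
T_out = 10⁶/544.51 = 1836.5 K → 1840 K.

1840 K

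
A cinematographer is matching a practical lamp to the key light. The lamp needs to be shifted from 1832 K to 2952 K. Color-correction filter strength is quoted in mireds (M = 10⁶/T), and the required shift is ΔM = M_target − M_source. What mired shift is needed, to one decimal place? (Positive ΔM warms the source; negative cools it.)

M_source = 10⁶/1832 = 545.852; M_target = 10⁶/2952 = 338.753.
ΔM = 338.753 − 545.852 = -207.098 → -207.1 mireds, a cooling shift.

-207.1 mireds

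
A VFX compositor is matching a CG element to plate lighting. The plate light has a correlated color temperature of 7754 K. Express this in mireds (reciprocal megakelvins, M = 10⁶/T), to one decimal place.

129.0 mireds

M = 10⁶ / 7754 = 128.966 → 129.0 mireds.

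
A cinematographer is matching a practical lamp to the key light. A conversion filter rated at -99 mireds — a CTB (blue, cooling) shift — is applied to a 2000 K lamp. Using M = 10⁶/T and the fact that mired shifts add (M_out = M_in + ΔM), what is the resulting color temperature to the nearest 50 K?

M_in = 10⁶/2000 = 500.00 mireds.
M_out = 500.00 + (-99) = 401.00 mireds.
T_out = 10⁶/401.00 = 2493.8 K → 2500 K.

2500 K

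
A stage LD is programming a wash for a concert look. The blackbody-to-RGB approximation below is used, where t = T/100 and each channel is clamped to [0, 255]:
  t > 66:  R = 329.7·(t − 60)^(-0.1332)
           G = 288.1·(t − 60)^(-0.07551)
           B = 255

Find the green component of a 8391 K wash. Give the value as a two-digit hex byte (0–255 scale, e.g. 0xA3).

0xE3

t = 8391/100 = 83.91; the t > 66 branch applies.
G = 288.1·(83.91 − 60)^(-0.07551) = 288.1·23.91^(-0.07551) = 288.1·0.78687 = 226.697.
Rounded: 227; in hex, 0xE3.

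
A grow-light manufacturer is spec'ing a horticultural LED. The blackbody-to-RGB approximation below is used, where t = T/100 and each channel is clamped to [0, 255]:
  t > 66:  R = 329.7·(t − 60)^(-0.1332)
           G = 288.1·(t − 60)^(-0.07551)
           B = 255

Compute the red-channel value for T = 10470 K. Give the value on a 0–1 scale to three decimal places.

t = 10470/100 = 104.7; the t > 66 branch applies.
R = 329.7·(104.7 − 60)^(-0.1332) = 329.7·44.7^(-0.1332) = 329.7·0.60281 = 198.746.
On a 0–1 scale: 198.746/255 = 0.7794 → 0.779.

0.779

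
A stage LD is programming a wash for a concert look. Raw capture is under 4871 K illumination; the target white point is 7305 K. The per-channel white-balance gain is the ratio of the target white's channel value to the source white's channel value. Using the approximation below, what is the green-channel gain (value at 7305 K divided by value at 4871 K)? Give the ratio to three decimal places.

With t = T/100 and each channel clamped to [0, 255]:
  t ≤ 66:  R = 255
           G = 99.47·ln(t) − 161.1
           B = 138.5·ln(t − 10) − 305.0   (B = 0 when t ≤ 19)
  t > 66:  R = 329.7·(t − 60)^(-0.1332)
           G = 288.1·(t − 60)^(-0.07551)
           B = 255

1.053

At 4871 K (t = 48.71):
  G = 99.47·ln 48.71 − 161.1 = 99.47·3.8859 − 161.1 = 225.429.
At 7305 K (t = 73.05):
  G = 288.1·(73.05 − 60)^(-0.07551) = 288.1·13.05^(-0.07551) = 288.1·0.82368 = 237.303.
Gain = 237.303 / 225.429 = 1.0527 → 1.053.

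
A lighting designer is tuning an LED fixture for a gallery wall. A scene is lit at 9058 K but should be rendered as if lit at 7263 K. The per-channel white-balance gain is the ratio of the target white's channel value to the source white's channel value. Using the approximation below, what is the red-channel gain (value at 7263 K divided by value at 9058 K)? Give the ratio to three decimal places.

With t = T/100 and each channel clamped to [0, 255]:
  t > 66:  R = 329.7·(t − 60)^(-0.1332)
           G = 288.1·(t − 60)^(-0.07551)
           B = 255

At 9058 K (t = 90.58):
  R = 329.7·(90.58 − 60)^(-0.1332) = 329.7·30.58^(-0.1332) = 329.7·0.63407 = 209.054.
At 7263 K (t = 72.63):
  R = 329.7·(72.63 − 60)^(-0.1332) = 329.7·12.63^(-0.1332) = 329.7·0.71333 = 235.186.
Gain = 235.186 / 209.054 = 1.1250 → 1.125.

1.125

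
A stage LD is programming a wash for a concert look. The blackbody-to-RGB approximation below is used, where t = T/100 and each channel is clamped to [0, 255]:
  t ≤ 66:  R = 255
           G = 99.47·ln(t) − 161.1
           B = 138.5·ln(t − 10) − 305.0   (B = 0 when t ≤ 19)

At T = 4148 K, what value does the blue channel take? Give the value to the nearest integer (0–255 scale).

173

t = 4148/100 = 41.48; the t ≤ 66 branch applies.
B = 138.5·ln(41.48 − 10) − 305.0 = 138.5·ln 31.48 − 305.0 = 138.5·3.4494 − 305.0 = 172.735.
Rounded: 173.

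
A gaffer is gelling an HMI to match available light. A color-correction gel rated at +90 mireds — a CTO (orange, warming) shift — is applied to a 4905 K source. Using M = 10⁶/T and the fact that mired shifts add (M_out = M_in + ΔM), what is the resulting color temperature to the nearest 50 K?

3400 K

M_in = 10⁶/4905 = 203.87 mireds.
M_out = 203.87 + (+90) = 293.87 mireds.
T_out = 10⁶/293.87 = 3402.8 K → 3400 K.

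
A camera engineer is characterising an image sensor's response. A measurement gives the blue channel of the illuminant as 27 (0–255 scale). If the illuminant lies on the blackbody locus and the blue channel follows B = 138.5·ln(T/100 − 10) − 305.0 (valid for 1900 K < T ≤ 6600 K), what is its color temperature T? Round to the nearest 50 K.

ln(t − 10) = (27 + 305.0) / 138.5 = 2.3971.
t − 10 = e^2.3971 = 10.991, so t = 20.991.
T = 100·t = 2099 K → 2100 K to the nearest 50 K.

2100 K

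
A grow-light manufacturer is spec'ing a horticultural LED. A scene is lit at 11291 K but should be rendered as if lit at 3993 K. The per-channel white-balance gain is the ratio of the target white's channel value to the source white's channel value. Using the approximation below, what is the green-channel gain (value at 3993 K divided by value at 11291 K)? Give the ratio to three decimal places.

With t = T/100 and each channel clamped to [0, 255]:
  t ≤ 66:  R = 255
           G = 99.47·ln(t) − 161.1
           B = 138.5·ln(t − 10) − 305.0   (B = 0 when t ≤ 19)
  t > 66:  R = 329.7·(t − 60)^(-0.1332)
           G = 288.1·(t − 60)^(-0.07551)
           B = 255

0.963

At 11291 K (t = 112.91):
  G = 288.1·(112.91 − 60)^(-0.07551) = 288.1·52.91^(-0.07551) = 288.1·0.74106 = 213.501.
At 3993 K (t = 39.93):
  G = 99.47·ln 39.93 − 161.1 = 99.47·3.6871 − 161.1 = 205.659.
Gain = 205.659 / 213.501 = 0.9633 → 0.963.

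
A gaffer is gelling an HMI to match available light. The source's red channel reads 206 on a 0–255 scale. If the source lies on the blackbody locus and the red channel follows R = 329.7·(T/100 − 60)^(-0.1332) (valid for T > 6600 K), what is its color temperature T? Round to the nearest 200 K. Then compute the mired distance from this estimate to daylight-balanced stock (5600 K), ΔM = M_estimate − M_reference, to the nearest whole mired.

-72 mireds

(t − 60)^(-0.1332) = 206/329.7 = 0.62481.
t − 60 = 0.62481^(1/-0.1332) = 0.62481^(-7.508) = 34.152, so t = 94.152.
T = 100·t = 9415 K → 9400 K to the nearest 200 K.
M_estimate = 10⁶/9400 = 106.38; M_reference = 10⁶/5600 = 178.57.
ΔM = 106.38 − 178.57 = -72.19 → -72 mireds.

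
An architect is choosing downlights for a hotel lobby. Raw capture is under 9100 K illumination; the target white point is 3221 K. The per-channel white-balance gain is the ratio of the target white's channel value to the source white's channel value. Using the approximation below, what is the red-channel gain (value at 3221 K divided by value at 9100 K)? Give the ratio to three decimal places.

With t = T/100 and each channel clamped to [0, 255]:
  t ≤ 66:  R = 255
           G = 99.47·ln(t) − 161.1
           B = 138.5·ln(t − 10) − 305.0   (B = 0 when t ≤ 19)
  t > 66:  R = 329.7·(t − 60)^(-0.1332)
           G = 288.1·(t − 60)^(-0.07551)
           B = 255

1.222

At 9100 K (t = 91):
  R = 329.7·(91 − 60)^(-0.1332) = 329.7·31^(-0.1332) = 329.7·0.63292 = 208.675.
At 3221 K (t = 32.21):
  R = 255 by definition for t ≤ 66.
Gain = 255.000 / 208.675 = 1.2220 → 1.222.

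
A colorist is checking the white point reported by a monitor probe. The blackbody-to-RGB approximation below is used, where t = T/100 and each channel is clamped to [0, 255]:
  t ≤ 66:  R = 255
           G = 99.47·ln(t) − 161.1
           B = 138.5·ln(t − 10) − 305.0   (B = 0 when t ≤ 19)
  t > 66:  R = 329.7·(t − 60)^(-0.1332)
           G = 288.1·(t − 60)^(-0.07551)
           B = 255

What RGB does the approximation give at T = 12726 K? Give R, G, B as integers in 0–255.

t = 12726/100 = 127.26; the t > 66 branch applies.
R = 329.7·(127.26 − 60)^(-0.1332) = 329.7·67.26^(-0.1332) = 329.7·0.57088 = 188.218.
G = 288.1·(127.26 − 60)^(-0.07551) = 288.1·67.26^(-0.07551) = 288.1·0.72776 = 209.667.
B = 255 by definition for t > 66.
Rounded: (188, 210, 255).

R=188, G=210, B=255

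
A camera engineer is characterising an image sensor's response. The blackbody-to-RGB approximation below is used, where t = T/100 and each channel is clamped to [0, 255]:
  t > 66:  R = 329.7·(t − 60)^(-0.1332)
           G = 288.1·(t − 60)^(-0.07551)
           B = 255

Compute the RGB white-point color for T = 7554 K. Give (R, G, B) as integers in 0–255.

t = 7554/100 = 75.54; the t > 66 branch applies.
R = 329.7·(75.54 − 60)^(-0.1332) = 329.7·15.54^(-0.1332) = 329.7·0.69390 = 228.780.
G = 288.1·(75.54 − 60)^(-0.07551) = 288.1·15.54^(-0.07551) = 288.1·0.81289 = 234.195.
B = 255 by definition for t > 66.
Rounded: (229, 234, 255).

(229, 234, 255)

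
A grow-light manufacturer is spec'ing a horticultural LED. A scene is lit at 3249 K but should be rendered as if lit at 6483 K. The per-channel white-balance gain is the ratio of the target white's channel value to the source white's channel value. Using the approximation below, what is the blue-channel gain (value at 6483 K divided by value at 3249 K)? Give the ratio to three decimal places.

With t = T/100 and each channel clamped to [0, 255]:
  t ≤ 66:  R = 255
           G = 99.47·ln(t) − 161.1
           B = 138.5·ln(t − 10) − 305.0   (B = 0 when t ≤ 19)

1.978

At 3249 K (t = 32.49):
  B = 138.5·ln(32.49 − 10) − 305.0 = 138.5·ln 22.49 − 305.0 = 138.5·3.1131 − 305.0 = 126.160.
At 6483 K (t = 64.83):
  B = 138.5·ln(64.83 − 10) − 305.0 = 138.5·ln 54.83 − 305.0 = 138.5·4.0042 − 305.0 = 249.587.
Gain = 249.587 / 126.160 = 1.9783 → 1.978.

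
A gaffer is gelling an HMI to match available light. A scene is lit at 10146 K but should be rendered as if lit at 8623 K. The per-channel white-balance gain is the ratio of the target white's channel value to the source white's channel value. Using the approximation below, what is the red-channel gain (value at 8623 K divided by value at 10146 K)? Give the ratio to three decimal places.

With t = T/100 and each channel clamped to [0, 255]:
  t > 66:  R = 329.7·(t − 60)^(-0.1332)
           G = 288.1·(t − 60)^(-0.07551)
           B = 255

1.063

At 10146 K (t = 101.46):
  R = 329.7·(101.46 − 60)^(-0.1332) = 329.7·41.46^(-0.1332) = 329.7·0.60888 = 200.748.
At 8623 K (t = 86.23):
  R = 329.7·(86.23 − 60)^(-0.1332) = 329.7·26.23^(-0.1332) = 329.7·0.64717 = 213.371.
Gain = 213.371 / 200.748 = 1.0629 → 1.063.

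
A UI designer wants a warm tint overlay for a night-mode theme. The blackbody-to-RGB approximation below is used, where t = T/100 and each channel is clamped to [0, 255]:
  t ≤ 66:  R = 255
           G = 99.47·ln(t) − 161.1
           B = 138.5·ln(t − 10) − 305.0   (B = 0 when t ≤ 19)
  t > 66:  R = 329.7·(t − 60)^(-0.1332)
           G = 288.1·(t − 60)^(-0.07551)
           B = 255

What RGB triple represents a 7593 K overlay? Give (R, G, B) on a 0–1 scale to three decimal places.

(0.894, 0.917, 1.000)

t = 7593/100 = 75.93; the t > 66 branch applies.
R = 329.7·(75.93 − 60)^(-0.1332) = 329.7·15.93^(-0.1332) = 329.7·0.69162 = 228.026.
G = 288.1·(75.93 − 60)^(-0.07551) = 288.1·15.93^(-0.07551) = 288.1·0.81137 = 233.757.
B = 255 by definition for t > 66.
Dividing each by 255: (0.8942, 0.9167, 1.0000) → (0.894, 0.917, 1.000).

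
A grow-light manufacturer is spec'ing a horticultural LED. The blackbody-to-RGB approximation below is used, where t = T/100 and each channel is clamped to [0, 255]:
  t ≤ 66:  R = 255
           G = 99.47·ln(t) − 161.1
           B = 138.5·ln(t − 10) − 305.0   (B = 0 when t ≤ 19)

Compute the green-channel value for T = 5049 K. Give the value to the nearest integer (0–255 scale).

t = 5049/100 = 50.49; the t ≤ 66 branch applies.
G = 99.47·ln 50.49 − 161.1 = 99.47·3.9218 − 161.1 = 228.999.
Rounded: 229.

229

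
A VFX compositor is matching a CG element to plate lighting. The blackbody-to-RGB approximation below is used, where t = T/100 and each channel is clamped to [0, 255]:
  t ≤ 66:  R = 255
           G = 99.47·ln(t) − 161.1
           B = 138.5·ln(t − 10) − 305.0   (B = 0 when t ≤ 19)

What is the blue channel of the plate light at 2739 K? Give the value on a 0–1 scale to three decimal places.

0.355

t = 2739/100 = 27.39; the t ≤ 66 branch applies.
B = 138.5·ln(27.39 − 10) − 305.0 = 138.5·ln 17.39 − 305.0 = 138.5·2.8559 − 305.0 = 90.542.
On a 0–1 scale: 90.542/255 = 0.3551 → 0.355.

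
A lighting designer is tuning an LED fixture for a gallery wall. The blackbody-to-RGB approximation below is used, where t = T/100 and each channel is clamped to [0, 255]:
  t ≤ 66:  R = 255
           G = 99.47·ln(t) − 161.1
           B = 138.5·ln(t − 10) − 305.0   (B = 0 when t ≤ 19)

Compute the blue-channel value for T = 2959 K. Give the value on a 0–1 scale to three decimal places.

t = 2959/100 = 29.59; the t ≤ 66 branch applies.
B = 138.5·ln(29.59 − 10) − 305.0 = 138.5·ln 19.59 − 305.0 = 138.5·2.9750 − 305.0 = 107.040.
On a 0–1 scale: 107.040/255 = 0.4198 → 0.420.

0.420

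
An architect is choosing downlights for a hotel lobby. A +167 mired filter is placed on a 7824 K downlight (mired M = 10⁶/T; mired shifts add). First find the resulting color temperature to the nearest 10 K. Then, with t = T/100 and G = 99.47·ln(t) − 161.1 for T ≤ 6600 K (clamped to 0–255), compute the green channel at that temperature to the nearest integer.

M_in = 10⁶/7824 = 127.81; M_out = 127.81 + (+167) = 294.81.
T_out = 10⁶/294.81 = 3392.0 K → 3390 K; t = 33.9.
G = 99.47·ln 33.9 − 161.1 = 99.47·3.5234 − 161.1 = 189.374.
Rounded: 189.

189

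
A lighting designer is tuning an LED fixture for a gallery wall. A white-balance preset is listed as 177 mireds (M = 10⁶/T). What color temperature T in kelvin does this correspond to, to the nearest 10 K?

5650 K

T = 10⁶ / 177 = 5649.72 K → 5650 K.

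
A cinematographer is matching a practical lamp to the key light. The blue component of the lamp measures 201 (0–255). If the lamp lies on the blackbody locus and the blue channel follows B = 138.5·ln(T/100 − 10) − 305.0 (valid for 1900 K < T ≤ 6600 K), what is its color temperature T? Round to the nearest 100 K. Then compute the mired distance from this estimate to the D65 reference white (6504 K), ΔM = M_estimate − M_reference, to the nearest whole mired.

+50 mireds

ln(t − 10) = (201 + 305.0) / 138.5 = 3.6534.
t − 10 = e^3.6534 = 38.607, so t = 48.607.
T = 100·t = 4861 K → 4900 K to the nearest 100 K.
M_estimate = 10⁶/4900 = 204.08; M_reference = 10⁶/6504 = 153.75.
ΔM = 204.08 − 153.75 = 50.33 → +50 mireds.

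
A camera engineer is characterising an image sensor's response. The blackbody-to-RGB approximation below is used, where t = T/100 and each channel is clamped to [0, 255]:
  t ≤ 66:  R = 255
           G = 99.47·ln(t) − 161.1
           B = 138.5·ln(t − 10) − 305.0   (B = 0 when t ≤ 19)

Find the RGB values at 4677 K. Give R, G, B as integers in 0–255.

t = 4677/100 = 46.77; the t ≤ 66 branch applies.
R = 255 by definition for t ≤ 66.
G = 99.47·ln 46.77 − 161.1 = 99.47·3.8452 − 161.1 = 221.386.
B = 138.5·ln(46.77 − 10) − 305.0 = 138.5·ln 36.77 − 305.0 = 138.5·3.6047 − 305.0 = 194.248.
Rounded: (255, 221, 194).

R=255, G=221, B=194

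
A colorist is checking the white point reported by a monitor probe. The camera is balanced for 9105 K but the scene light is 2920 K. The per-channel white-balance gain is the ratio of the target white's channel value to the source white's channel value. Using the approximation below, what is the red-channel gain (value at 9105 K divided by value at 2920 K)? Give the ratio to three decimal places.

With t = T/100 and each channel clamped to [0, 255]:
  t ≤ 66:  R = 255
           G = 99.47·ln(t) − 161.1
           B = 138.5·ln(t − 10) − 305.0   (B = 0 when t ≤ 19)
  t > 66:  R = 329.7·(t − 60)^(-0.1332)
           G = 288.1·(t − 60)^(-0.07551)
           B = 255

0.818

At 2920 K (t = 29.2):
  R = 255 by definition for t ≤ 66.
At 9105 K (t = 91.05):
  R = 329.7·(91.05 − 60)^(-0.1332) = 329.7·31.05^(-0.1332) = 329.7·0.63279 = 208.630.
Gain = 208.630 / 255.000 = 0.8182 → 0.818.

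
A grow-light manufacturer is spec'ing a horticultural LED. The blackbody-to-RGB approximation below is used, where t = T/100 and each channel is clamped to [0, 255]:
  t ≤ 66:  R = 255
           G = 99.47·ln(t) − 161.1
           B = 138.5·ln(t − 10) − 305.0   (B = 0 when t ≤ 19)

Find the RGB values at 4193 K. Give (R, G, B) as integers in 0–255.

t = 4193/100 = 41.93; the t ≤ 66 branch applies.
R = 255 by definition for t ≤ 66.
G = 99.47·ln 41.93 − 161.1 = 99.47·3.7360 − 161.1 = 210.520.
B = 138.5·ln(41.93 − 10) − 305.0 = 138.5·ln 31.93 − 305.0 = 138.5·3.4635 − 305.0 = 174.701.
Rounded: (255, 211, 175).

(255, 211, 175)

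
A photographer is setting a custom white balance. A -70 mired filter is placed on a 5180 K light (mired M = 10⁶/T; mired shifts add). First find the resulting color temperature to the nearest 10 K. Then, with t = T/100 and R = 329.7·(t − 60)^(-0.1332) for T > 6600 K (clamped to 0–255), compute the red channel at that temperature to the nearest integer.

M_in = 10⁶/5180 = 193.05; M_out = 193.05 + (-70) = 123.05.
T_out = 10⁶/123.05 = 8126.8 K → 8130 K; t = 81.3.
R = 329.7·(81.3 − 60)^(-0.1332) = 329.7·21.3^(-0.1332) = 329.7·0.66536 = 219.371.
Rounded: 219.

219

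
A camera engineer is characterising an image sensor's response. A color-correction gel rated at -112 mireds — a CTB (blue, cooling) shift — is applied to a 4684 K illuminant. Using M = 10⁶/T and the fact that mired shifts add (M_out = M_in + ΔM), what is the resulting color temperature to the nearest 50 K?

M_in = 10⁶/4684 = 213.49 mireds.
M_out = 213.49 + (-112) = 101.49 mireds.
T_out = 10⁶/101.49 = 9852.9 K → 9850 K.

9850 K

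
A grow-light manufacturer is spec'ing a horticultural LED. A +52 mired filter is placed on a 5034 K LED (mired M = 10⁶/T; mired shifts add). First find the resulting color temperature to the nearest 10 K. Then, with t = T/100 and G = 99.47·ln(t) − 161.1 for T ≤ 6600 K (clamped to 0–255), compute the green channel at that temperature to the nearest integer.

M_in = 10⁶/5034 = 198.65; M_out = 198.65 + (+52) = 250.65.
T_out = 10⁶/250.65 = 3989.6 K → 3990 K; t = 39.9.
G = 99.47·ln 39.9 − 161.1 = 99.47·3.6864 − 161.1 = 205.584.
Rounded: 206.

206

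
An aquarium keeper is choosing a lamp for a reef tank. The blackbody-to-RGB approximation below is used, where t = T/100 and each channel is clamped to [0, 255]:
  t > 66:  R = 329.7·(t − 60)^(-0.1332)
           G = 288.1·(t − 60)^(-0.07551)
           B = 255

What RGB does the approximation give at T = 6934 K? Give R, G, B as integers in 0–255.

t = 6934/100 = 69.34; the t > 66 branch applies.
R = 329.7·(69.34 − 60)^(-0.1332) = 329.7·9.34^(-0.1332) = 329.7·0.74259 = 244.832.
G = 288.1·(69.34 − 60)^(-0.07551) = 288.1·9.34^(-0.07551) = 288.1·0.84475 = 243.373.
B = 255 by definition for t > 66.
Rounded: (245, 243, 255).

R=245, G=243, B=255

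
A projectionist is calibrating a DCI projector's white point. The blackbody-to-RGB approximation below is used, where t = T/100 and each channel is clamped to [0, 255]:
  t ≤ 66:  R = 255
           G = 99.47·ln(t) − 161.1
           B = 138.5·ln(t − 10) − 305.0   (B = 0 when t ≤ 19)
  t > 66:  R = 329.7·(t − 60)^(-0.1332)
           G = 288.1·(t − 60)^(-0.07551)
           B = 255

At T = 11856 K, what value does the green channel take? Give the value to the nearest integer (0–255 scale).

t = 11856/100 = 118.56; the t > 66 branch applies.
G = 288.1·(118.56 − 60)^(-0.07551) = 288.1·58.56^(-0.07551) = 288.1·0.73541 = 211.871.
Rounded: 212.

212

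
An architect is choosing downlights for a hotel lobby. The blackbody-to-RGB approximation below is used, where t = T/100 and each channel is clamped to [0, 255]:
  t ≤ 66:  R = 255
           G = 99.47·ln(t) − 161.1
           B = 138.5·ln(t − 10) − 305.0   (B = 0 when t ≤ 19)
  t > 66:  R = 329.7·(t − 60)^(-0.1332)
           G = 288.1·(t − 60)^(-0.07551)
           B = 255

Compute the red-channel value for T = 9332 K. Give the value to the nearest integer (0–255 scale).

t = 9332/100 = 93.32; the t > 66 branch applies.
R = 329.7·(93.32 − 60)^(-0.1332) = 329.7·33.32^(-0.1332) = 329.7·0.62687 = 206.678.
Rounded: 207.

207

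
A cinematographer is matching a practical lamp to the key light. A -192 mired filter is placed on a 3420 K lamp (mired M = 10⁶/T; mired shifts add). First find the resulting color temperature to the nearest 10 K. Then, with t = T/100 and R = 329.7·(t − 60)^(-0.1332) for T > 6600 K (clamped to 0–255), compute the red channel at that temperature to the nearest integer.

202

M_in = 10⁶/3420 = 292.40; M_out = 292.40 + (-192) = 100.40.
T_out = 10⁶/100.40 = 9960.4 K → 9960 K; t = 99.6.
R = 329.7·(99.6 − 60)^(-0.1332) = 329.7·39.6^(-0.1332) = 329.7·0.61261 = 201.979.
Rounded: 202.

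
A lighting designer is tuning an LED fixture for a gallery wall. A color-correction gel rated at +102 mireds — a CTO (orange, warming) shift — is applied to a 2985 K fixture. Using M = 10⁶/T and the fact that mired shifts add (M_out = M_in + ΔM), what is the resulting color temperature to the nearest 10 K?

2290 K

M_in = 10⁶/2985 = 335.01 mireds.
M_out = 335.01 + (+102) = 437.01 mireds.
T_out = 10⁶/437.01 = 2288.3 K → 2290 K.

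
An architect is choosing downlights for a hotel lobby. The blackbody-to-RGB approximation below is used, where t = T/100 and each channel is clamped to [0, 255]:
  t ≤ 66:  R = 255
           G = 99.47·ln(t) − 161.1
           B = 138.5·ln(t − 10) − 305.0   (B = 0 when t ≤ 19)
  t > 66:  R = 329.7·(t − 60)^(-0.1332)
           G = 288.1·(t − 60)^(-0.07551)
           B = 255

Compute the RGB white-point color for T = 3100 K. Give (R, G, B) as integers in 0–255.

(255, 180, 117)

t = 3100/100 = 31; the t ≤ 66 branch applies.
R = 255 by definition for t ≤ 66.
G = 99.47·ln 31 − 161.1 = 99.47·3.4340 − 161.1 = 180.479.
B = 138.5·ln(31 − 10) − 305.0 = 138.5·ln 21 − 305.0 = 138.5·3.0445 − 305.0 = 116.666.
Rounded: (255, 180, 117).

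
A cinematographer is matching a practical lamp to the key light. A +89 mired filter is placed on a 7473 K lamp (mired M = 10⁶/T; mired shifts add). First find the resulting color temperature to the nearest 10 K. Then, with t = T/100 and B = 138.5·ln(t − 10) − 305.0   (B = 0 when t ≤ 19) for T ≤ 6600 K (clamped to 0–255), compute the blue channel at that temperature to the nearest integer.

M_in = 10⁶/7473 = 133.82; M_out = 133.82 + (+89) = 222.82.
T_out = 10⁶/222.82 = 4488.0 K → 4490 K; t = 44.9.
B = 138.5·ln(44.9 − 10) − 305.0 = 138.5·ln 34.9 − 305.0 = 138.5·3.5525 − 305.0 = 187.019.
Rounded: 187.

187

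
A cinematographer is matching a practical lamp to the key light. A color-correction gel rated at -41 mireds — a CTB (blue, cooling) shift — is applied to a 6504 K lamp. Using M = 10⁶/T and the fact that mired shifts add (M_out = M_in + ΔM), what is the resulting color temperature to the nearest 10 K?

M_in = 10⁶/6504 = 153.75 mireds.
M_out = 153.75 + (-41) = 112.75 mireds.
T_out = 10⁶/112.75 = 8869.1 K → 8870 K.

8870 K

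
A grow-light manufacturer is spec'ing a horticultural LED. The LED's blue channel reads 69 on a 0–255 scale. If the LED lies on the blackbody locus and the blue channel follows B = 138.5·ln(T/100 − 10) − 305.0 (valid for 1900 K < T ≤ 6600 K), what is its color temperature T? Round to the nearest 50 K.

2500 K

ln(t − 10) = (69 + 305.0) / 138.5 = 2.7004.
t − 10 = e^2.7004 = 14.885, so t = 24.885.
T = 100·t = 2489 K → 2500 K to the nearest 50 K.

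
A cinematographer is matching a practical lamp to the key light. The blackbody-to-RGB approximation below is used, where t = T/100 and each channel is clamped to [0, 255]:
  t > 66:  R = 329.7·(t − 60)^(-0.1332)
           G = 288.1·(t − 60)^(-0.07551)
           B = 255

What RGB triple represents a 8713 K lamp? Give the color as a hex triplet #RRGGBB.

t = 8713/100 = 87.13; the t > 66 branch applies.
R = 329.7·(87.13 − 60)^(-0.1332) = 329.7·27.13^(-0.1332) = 329.7·0.64426 = 212.414.
G = 288.1·(87.13 − 60)^(-0.07551) = 288.1·27.13^(-0.07551) = 288.1·0.77940 = 224.545.
B = 255 by definition for t > 66.
Rounded: (212, 225, 255).
In hex: #D4E1FF.

#D4E1FF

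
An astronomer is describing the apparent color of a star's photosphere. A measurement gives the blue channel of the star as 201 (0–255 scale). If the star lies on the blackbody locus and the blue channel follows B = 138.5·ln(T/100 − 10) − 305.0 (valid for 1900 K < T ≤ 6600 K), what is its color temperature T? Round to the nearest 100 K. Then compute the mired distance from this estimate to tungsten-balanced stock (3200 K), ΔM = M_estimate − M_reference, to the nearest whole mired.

-108 mireds

ln(t − 10) = (201 + 305.0) / 138.5 = 3.6534.
t − 10 = e^3.6534 = 38.607, so t = 48.607.
T = 100·t = 4861 K → 4900 K to the nearest 100 K.
M_estimate = 10⁶/4900 = 204.08; M_reference = 10⁶/3200 = 312.50.
ΔM = 204.08 − 312.50 = -108.42 → -108 mireds.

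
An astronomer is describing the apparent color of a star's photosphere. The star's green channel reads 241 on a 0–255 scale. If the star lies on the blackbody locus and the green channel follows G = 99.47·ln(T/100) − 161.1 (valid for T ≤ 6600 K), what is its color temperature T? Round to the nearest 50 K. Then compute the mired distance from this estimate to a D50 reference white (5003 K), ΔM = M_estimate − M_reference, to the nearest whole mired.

-24 mireds

ln t = (241 + 161.1) / 99.47 = 4.0424.
t = e^4.0424 = 56.964.
T = 100·t = 5696 K → 5700 K to the nearest 50 K.
M_estimate = 10⁶/5700 = 175.44; M_reference = 10⁶/5003 = 199.88.
ΔM = 175.44 − 199.88 = -24.44 → -24 mireds.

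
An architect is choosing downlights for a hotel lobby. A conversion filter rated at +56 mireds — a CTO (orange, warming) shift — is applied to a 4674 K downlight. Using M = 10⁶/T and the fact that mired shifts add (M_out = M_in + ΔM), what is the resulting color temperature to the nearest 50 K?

3700 K

M_in = 10⁶/4674 = 213.95 mireds.
M_out = 213.95 + (+56) = 269.95 mireds.
T_out = 10⁶/269.95 = 3704.4 K → 3700 K.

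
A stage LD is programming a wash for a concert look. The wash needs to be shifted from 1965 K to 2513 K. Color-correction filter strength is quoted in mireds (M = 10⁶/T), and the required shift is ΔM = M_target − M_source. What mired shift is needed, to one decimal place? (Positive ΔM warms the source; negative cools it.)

M_source = 10⁶/1965 = 508.906; M_target = 10⁶/2513 = 397.931.
ΔM = 397.931 − 508.906 = -110.975 → -111.0 mireds, a cooling shift.

-111.0 mireds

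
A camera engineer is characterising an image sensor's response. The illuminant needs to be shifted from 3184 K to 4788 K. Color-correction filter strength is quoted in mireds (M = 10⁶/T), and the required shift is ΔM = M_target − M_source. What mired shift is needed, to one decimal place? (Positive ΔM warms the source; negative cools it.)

M_source = 10⁶/3184 = 314.070; M_target = 10⁶/4788 = 208.855.
ΔM = 208.855 − 314.070 = -105.215 → -105.2 mireds, a cooling shift.

-105.2 mireds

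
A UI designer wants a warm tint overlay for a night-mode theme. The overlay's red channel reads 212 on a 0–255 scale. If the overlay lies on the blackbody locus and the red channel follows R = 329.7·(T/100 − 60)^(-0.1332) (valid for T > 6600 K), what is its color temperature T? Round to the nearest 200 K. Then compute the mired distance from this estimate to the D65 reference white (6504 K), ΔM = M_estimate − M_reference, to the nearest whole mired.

(t − 60)^(-0.1332) = 212/329.7 = 0.64301.
t − 60 = 0.64301^(1/-0.1332) = 0.64301^(-7.508) = 27.530, so t = 87.530.
T = 100·t = 8753 K → 8800 K to the nearest 200 K.
M_estimate = 10⁶/8800 = 113.64; M_reference = 10⁶/6504 = 153.75.
ΔM = 113.64 − 153.75 = -40.12 → -40 mireds.

-40 mireds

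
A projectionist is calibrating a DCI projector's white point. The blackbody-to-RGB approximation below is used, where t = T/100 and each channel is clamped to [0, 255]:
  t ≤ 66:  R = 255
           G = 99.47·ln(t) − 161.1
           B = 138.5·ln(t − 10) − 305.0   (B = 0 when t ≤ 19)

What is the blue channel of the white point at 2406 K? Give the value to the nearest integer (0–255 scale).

61

t = 2406/100 = 24.06; the t ≤ 66 branch applies.
B = 138.5·ln(24.06 − 10) − 305.0 = 138.5·ln 14.06 − 305.0 = 138.5·2.6433 − 305.0 = 61.102.
Rounded: 61.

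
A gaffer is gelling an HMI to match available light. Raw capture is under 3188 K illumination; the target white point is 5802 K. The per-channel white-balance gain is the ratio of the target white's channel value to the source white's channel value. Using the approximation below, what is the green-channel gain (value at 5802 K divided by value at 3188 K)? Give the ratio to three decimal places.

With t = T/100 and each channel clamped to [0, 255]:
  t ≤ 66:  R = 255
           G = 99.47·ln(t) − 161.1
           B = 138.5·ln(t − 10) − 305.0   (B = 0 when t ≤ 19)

At 3188 K (t = 31.88):
  G = 99.47·ln 31.88 − 161.1 = 99.47·3.4620 − 161.1 = 183.263.
At 5802 K (t = 58.02):
  G = 99.47·ln 58.02 − 161.1 = 99.47·4.0608 − 161.1 = 242.827.
Gain = 242.827 / 183.263 = 1.3250 → 1.325.

1.325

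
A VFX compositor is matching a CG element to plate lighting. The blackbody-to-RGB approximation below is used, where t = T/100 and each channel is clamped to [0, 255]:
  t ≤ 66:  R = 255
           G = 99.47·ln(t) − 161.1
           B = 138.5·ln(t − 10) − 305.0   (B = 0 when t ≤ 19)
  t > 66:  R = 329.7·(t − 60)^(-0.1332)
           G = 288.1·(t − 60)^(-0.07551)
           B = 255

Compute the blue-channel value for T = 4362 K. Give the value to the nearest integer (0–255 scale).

182

t = 4362/100 = 43.62; the t ≤ 66 branch applies.
B = 138.5·ln(43.62 − 10) − 305.0 = 138.5·ln 33.62 − 305.0 = 138.5·3.5151 − 305.0 = 181.844.
Rounded: 182.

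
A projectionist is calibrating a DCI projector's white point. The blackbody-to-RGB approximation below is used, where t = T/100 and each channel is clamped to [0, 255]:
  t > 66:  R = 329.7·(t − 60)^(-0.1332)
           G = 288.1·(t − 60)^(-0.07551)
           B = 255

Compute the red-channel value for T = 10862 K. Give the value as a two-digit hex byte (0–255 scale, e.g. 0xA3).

t = 10862/100 = 108.62; the t > 66 branch applies.
R = 329.7·(108.62 − 60)^(-0.1332) = 329.7·48.62^(-0.1332) = 329.7·0.59610 = 196.533.
Rounded: 197; in hex, 0xC5.

0xC5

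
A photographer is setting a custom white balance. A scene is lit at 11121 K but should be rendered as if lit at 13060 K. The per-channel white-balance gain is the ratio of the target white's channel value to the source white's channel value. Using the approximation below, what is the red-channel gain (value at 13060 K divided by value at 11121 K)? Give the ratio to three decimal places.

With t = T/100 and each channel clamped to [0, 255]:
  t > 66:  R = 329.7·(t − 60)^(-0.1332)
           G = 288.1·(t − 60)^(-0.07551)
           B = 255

At 11121 K (t = 111.21):
  R = 329.7·(111.21 − 60)^(-0.1332) = 329.7·51.21^(-0.1332) = 329.7·0.59199 = 195.179.
At 13060 K (t = 130.6):
  R = 329.7·(130.6 − 60)^(-0.1332) = 329.7·70.6^(-0.1332) = 329.7·0.56720 = 187.007.
Gain = 187.007 / 195.179 = 0.9581 → 0.958.

0.958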